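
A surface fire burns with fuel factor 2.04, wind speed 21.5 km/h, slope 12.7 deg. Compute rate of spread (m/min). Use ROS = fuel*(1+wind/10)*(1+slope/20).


Formula: ROS = fuel * (1 + wind/10) * (1 + slope/20)
Wind factor = 1 + 21.5/10 = 3.15
Slope factor = 1 + 12.7/20 = 1.635
ROS = 2.04 * 3.15 * 1.635 = 10.51 m/min

10.51


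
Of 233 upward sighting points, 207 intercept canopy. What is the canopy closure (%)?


Formula: Canopy closure = covered points / total points * 100
Closure = 207 / 233 * 100
Closure = 0.8884 * 100 = 88.8%

88.8


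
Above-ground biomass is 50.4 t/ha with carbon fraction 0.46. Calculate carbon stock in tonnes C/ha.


Formula: Carbon Stock = Biomass * Carbon Fraction
C = 50.4 t/ha * 0.46
C = 23.2 t C/ha

23.2


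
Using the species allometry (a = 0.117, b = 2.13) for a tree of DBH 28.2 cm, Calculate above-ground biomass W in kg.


Formula: W = a * DBH^b  (allometric power law)
DBH^b = 28.2^2.13 = 1227.5257
W = 0.117 * 1227.5257 = 143.6 kg

143.6


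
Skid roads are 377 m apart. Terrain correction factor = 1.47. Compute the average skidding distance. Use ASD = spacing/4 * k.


Formula: ASD = (spacing / 4) * correction
Uncorrected distance = spacing / 4 = 377 / 4 = 94.25 m
ASD = 94.25 * 1.47 = 139 m

139


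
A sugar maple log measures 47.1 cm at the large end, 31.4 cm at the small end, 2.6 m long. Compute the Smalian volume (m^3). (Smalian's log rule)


Smalian: V = (A1 + A2)/2 * L,  A = pi*(D/200)^2
A1 = pi*(47.1/200)^2 = 0.174234 m^2
A2 = pi*(31.4/200)^2 = 0.077437 m^2
V = (0.174234+0.077437)/2*2.6 = 0.3272 m^3

0.3272


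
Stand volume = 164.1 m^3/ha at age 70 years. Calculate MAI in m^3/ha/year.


Formula: MAI = Total Volume / Stand Age
MAI = 164.1 m^3/ha / 70 years
MAI = 2.34 m^3/ha/year

2.34


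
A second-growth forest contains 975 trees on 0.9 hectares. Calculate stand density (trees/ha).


Formula: Stand Density = N_trees / Area_ha
Density = 975 trees / 0.9 ha
Density = 1083 trees/ha

1083


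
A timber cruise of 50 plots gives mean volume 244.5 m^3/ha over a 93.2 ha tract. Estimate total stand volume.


Formula: Total Volume = Mean Volume per ha * Total Area
Total Volume = 244.5 m^3/ha * 93.2 ha
Total Volume = 22787 m^3

22787


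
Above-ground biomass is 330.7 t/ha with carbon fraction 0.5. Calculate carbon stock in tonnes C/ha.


Formula: Carbon Stock = Biomass * Carbon Fraction
C = 330.7 t/ha * 0.5
C = 165.4 t C/ha

165.4


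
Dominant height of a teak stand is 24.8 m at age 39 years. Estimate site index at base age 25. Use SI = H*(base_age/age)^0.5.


Formula: SI = H_dom * (base_age / age)^0.5
Age ratio = 25 / 39 = 0.64103
sqrt(age_ratio) = 0.80064
SI = 24.8 * 0.80064 = 19.9 m

19.9


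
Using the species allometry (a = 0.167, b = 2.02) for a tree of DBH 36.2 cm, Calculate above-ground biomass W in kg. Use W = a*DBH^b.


Formula: W = a * DBH^b  (allometric power law)
DBH^b = 36.2^2.02 = 1407.9632
W = 0.167 * 1407.9632 = 235.1 kg

235.1


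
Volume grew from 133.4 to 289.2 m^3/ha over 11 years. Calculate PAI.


Formula: PAI = (V_T2 - V_T1) / (T2 - T1)
Volume increment = 289.2 - 133.4 = 155.8 m^3/ha
PAI = 155.8 / 11 = 14.16 m^3/ha/year

14.16


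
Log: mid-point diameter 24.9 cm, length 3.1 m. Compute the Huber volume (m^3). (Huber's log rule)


Huber: V = Am * L,  Am = pi*(Dm/200)^2
Am = pi*(24.9/200)^2 = 0.048695 m^2
V = 0.048695*3.1 = 0.151 m^3

0.151


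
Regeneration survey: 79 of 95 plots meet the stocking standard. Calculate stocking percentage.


Formula: Stocking % = stocked plots / total plots * 100
Stocking = 79 / 95 * 100
Stocking = 0.8316 * 100 = 83.2%

83.2


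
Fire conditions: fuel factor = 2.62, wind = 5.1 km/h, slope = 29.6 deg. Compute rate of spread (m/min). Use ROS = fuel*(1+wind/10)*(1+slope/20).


Formula: ROS = fuel * (1 + wind/10) * (1 + slope/20)
Wind factor = 1 + 5.1/10 = 1.51
Slope factor = 1 + 29.6/20 = 2.48
ROS = 2.62 * 1.51 * 2.48 = 9.81 m/min

9.81


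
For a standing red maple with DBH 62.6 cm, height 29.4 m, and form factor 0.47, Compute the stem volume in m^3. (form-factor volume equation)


Formula: V = pi * (DBH/200)^2 * H * ff
Radius = DBH/200 = 62.6/200 = 0.313 m
Radius^2 = 0.313^2 = 0.097969 m^2
V = pi * 0.097969 * 29.4 * 0.47
V = 4.253 m^3

4.253


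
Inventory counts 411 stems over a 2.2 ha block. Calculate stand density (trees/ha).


Formula: Stand Density = N_trees / Area_ha
Density = 411 trees / 2.2 ha
Density = 187 trees/ha

187


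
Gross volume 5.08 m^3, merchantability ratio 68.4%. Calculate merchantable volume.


Formula: MV = V_total * (merchantable_pct / 100)
Merchantable fraction = 68.4% / 100 = 0.684
MV = 5.08 m^3 * 0.684 = 3.475 m^3

3.475


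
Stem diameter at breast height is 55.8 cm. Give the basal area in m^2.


Formula: BA = pi * (DBH/2)^2 / 10000  (cm^2 to m^2)
Radius = DBH/2 = 55.8/2 = 27.9 cm
BA = pi * 27.9^2 / 10000
   = 2445.4471 cm^2 / 10000
   = 0.2445 m^2

0.2445


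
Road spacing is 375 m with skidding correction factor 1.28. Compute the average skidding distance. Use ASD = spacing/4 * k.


Formula: ASD = (spacing / 4) * correction
Uncorrected distance = spacing / 4 = 375 / 4 = 93.75 m
ASD = 93.75 * 1.28 = 120 m

120


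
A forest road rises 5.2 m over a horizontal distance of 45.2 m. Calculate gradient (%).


Formula: Gradient = rise / run * 100
Gradient = 5.2 / 45.2 * 100 = 11.5%

11.5


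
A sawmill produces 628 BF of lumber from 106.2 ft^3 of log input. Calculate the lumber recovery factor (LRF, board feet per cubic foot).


Formula: LRF = Lumber Output (BF) / Log Input (ft^3)
LRF = 628 BF / 106.2 ft^3
LRF = 5.91 BF/ft^3

5.91


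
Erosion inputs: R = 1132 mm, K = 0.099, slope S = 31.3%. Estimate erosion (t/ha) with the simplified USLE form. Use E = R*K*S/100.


Formula: E = R * K * S / 100  (simplified USLE)
R * K = 1132 * 0.099 = 112.068
E = 112.068 * 31.3 / 100 = 35.08 t/ha

35.08


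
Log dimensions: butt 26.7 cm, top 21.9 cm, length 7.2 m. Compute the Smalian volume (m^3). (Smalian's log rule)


Smalian: V = (A1 + A2)/2 * L,  A = pi*(D/200)^2
A1 = pi*(26.7/200)^2 = 0.05599 m^2
A2 = pi*(21.9/200)^2 = 0.037668 m^2
V = (0.05599+0.037668)/2*7.2 = 0.3372 m^3

0.3372


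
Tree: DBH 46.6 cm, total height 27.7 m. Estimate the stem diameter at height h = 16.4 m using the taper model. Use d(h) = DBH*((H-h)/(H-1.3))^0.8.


Taper: d(h) = DBH * ((H - h) / (H - 1.3))^0.8
Numerator = H - h = 27.7 - 16.4 = 11.3 m
Denominator = H - 1.3 = 27.7 - 1.3 = 26.4 m
Ratio = 11.3 / 26.4 = 0.42803
d = 46.6 * 0.42803^0.8 = 23.6 cm

23.6


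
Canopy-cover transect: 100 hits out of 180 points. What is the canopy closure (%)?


Formula: Canopy closure = covered points / total points * 100
Closure = 100 / 180 * 100
Closure = 0.5556 * 100 = 55.6%

55.6


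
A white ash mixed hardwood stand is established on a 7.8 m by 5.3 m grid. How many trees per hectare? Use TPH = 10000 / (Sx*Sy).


Formula: TPH = 10000 m^2/ha / (spacing_x * spacing_y)
Area per tree = 7.8 m * 5.3 m = 41.34 m^2
TPH = 10000 / 41.34 = 242 trees/ha

242


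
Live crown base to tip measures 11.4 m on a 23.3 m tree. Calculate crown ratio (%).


Formula: Crown Ratio = (Crown Length / Total Height) * 100
CR = (11.4 m / 23.3 m) * 100
CR = 0.4893 * 100 = 48.9%

48.9


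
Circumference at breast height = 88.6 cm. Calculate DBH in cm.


Formula: DBH = C / pi
DBH = 88.6 / pi
pi = 3.14159...
DBH = 28.2 cm

28.2


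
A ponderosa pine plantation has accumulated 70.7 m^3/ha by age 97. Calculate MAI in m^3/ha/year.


Formula: MAI = Total Volume / Stand Age
MAI = 70.7 m^3/ha / 97 years
MAI = 0.73 m^3/ha/year

0.73


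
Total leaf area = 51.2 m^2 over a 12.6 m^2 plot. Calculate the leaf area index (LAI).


Formula: LAI = total leaf area / ground area  (dimensionless)
LAI = 51.2 m^2 / 12.6 m^2
LAI = 4.06

4.06


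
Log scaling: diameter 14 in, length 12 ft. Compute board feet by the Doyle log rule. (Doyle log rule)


Doyle: BF = (D - 4)^2 * L / 16
Adjusted diameter = 14 - 4 = 10 in
(D-4)^2 = 10^2 = 100
BF = 100 * 12 / 16 = 75 BF

75


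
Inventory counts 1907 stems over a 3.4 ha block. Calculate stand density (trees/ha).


Formula: Stand Density = N_trees / Area_ha
Density = 1907 trees / 3.4 ha
Density = 561 trees/ha

561


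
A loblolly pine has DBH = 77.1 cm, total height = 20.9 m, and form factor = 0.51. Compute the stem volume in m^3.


Formula: V = pi * (DBH/200)^2 * H * ff
Radius = DBH/200 = 77.1/200 = 0.3855 m
Radius^2 = 0.3855^2 = 0.14861025 m^2
V = pi * 0.14861025 * 20.9 * 0.51
V = 4.976 m^3

4.976


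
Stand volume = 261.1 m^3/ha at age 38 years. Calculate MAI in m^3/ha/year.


Formula: MAI = Total Volume / Stand Age
MAI = 261.1 m^3/ha / 38 years
MAI = 6.87 m^3/ha/year

6.87


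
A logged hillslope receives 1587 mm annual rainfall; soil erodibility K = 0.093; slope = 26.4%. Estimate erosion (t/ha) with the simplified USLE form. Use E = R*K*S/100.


Formula: E = R * K * S / 100  (simplified USLE)
R * K = 1587 * 0.093 = 147.591
E = 147.591 * 26.4 / 100 = 38.96 t/ha

38.96


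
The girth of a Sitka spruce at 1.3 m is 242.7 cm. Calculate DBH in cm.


Formula: DBH = C / pi
DBH = 242.7 / pi
pi = 3.14159...
DBH = 77.3 cm

77.3


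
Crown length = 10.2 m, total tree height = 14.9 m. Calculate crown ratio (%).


Formula: Crown Ratio = (Crown Length / Total Height) * 100
CR = (10.2 m / 14.9 m) * 100
CR = 0.6846 * 100 = 68.5%

68.5


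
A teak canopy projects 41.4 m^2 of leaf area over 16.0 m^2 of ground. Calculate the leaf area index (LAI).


Formula: LAI = total leaf area / ground area  (dimensionless)
LAI = 41.4 m^2 / 16.0 m^2
LAI = 2.59

2.59


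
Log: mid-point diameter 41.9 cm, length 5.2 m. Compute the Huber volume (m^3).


Huber: V = Am * L,  Am = pi*(Dm/200)^2
Am = pi*(41.9/200)^2 = 0.137885 m^2
V = 0.137885*5.2 = 0.717 m^3

0.717


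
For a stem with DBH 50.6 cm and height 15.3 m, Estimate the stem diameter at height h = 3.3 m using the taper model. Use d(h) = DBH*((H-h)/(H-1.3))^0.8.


Taper: d(h) = DBH * ((H - h) / (H - 1.3))^0.8
Numerator = H - h = 15.3 - 3.3 = 12.0 m
Denominator = H - 1.3 = 15.3 - 1.3 = 14.0 m
Ratio = 12.0 / 14.0 = 0.85714
d = 50.6 * 0.85714^0.8 = 44.7 cm

44.7


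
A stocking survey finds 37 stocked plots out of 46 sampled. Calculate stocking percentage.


Formula: Stocking % = stocked plots / total plots * 100
Stocking = 37 / 46 * 100
Stocking = 0.8043 * 100 = 80.4%

80.4


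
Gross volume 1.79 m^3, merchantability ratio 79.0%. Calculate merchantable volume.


Formula: MV = V_total * (merchantable_pct / 100)
Merchantable fraction = 79.0% / 100 = 0.79
MV = 1.79 m^3 * 0.79 = 1.414 m^3

1.414


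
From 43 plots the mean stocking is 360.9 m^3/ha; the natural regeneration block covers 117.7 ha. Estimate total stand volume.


Formula: Total Volume = Mean Volume per ha * Total Area
Total Volume = 360.9 m^3/ha * 117.7 ha
Total Volume = 42478 m^3

42478


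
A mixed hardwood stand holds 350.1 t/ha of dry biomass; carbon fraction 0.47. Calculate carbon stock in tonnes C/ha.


Formula: Carbon Stock = Biomass * Carbon Fraction
C = 350.1 t/ha * 0.47
C = 164.5 t C/ha

164.5


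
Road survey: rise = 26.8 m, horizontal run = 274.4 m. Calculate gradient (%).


Formula: Gradient = rise / run * 100
Gradient = 26.8 / 274.4 * 100 = 9.8%

9.8


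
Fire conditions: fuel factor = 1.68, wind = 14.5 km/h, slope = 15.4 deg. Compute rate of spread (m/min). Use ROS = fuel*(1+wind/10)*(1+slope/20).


Formula: ROS = fuel * (1 + wind/10) * (1 + slope/20)
Wind factor = 1 + 14.5/10 = 2.45
Slope factor = 1 + 15.4/20 = 1.77
ROS = 1.68 * 2.45 * 1.77 = 7.29 m/min

7.29


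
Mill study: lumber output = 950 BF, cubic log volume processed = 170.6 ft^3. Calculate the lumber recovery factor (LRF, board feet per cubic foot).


Formula: LRF = Lumber Output (BF) / Log Input (ft^3)
LRF = 950 BF / 170.6 ft^3
LRF = 5.57 BF/ft^3

5.57


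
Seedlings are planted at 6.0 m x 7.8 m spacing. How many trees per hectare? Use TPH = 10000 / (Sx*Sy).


Formula: TPH = 10000 m^2/ha / (spacing_x * spacing_y)
Area per tree = 6.0 m * 7.8 m = 46.8 m^2
TPH = 10000 / 46.8 = 214 trees/ha

214


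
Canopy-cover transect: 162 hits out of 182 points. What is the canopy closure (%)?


Formula: Canopy closure = covered points / total points * 100
Closure = 162 / 182 * 100
Closure = 0.8901 * 100 = 89.0%

89.0


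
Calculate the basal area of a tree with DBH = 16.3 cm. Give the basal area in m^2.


Formula: BA = pi * (DBH/2)^2 / 10000  (cm^2 to m^2)
Radius = DBH/2 = 16.3/2 = 8.15 cm
BA = pi * 8.15^2 / 10000
   = 208.6724 cm^2 / 10000
   = 0.0209 m^2

0.0209


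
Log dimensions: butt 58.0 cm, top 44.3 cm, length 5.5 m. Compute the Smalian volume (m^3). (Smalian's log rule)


Smalian: V = (A1 + A2)/2 * L,  A = pi*(D/200)^2
A1 = pi*(58.0/200)^2 = 0.264208 m^2
A2 = pi*(44.3/200)^2 = 0.154134 m^2
V = (0.264208+0.154134)/2*5.5 = 1.1504 m^3

1.1504


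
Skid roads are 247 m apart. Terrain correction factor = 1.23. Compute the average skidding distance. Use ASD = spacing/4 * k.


Formula: ASD = (spacing / 4) * correction
Uncorrected distance = spacing / 4 = 247 / 4 = 61.75 m
ASD = 61.75 * 1.23 = 76 m

76


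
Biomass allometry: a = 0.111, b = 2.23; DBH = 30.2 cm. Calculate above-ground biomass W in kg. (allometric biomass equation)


Formula: W = a * DBH^b  (allometric power law)
DBH^b = 30.2^2.23 = 1997.1721
W = 0.111 * 1997.1721 = 221.7 kg

221.7


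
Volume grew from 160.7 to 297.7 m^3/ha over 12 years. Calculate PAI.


Formula: PAI = (V_T2 - V_T1) / (T2 - T1)
Volume increment = 297.7 - 160.7 = 137.0 m^3/ha
PAI = 137.0 / 12 = 11.42 m^3/ha/year

11.42


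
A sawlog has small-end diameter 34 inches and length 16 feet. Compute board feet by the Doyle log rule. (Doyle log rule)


Doyle: BF = (D - 4)^2 * L / 16
Adjusted diameter = 34 - 4 = 30 in
(D-4)^2 = 30^2 = 900
BF = 900 * 16 / 16 = 900 BF

900


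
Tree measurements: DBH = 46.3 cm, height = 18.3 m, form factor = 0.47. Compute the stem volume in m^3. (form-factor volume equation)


Formula: V = pi * (DBH/200)^2 * H * ff
Radius = DBH/200 = 46.3/200 = 0.2315 m
Radius^2 = 0.2315^2 = 0.05359225 m^2
V = pi * 0.05359225 * 18.3 * 0.47
V = 1.448 m^3

1.448


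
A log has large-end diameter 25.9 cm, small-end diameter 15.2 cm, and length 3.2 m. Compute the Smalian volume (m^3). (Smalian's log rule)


Smalian: V = (A1 + A2)/2 * L,  A = pi*(D/200)^2
A1 = pi*(25.9/200)^2 = 0.052685 m^2
A2 = pi*(15.2/200)^2 = 0.018146 m^2
V = (0.052685+0.018146)/2*3.2 = 0.1133 m^3

0.1133


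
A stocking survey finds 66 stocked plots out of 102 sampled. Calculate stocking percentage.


Formula: Stocking % = stocked plots / total plots * 100
Stocking = 66 / 102 * 100
Stocking = 0.6471 * 100 = 64.7%

64.7


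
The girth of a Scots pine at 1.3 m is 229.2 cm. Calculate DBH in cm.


Formula: DBH = C / pi
DBH = 229.2 / pi
pi = 3.14159...
DBH = 73.0 cm

73.0


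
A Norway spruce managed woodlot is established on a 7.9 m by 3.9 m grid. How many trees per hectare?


Formula: TPH = 10000 m^2/ha / (spacing_x * spacing_y)
Area per tree = 7.9 m * 3.9 m = 30.81 m^2
TPH = 10000 / 30.81 = 325 trees/ha

325


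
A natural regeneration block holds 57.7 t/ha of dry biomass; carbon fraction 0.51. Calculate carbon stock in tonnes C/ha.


Formula: Carbon Stock = Biomass * Carbon Fraction
C = 57.7 t/ha * 0.51
C = 29.4 t C/ha

29.4


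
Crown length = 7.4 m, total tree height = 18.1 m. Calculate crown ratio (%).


Formula: Crown Ratio = (Crown Length / Total Height) * 100
CR = (7.4 m / 18.1 m) * 100
CR = 0.4088 * 100 = 40.9%

40.9


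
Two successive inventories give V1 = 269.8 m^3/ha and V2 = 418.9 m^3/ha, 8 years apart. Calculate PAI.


Formula: PAI = (V_T2 - V_T1) / (T2 - T1)
Volume increment = 418.9 - 269.8 = 149.1 m^3/ha
PAI = 149.1 / 8 = 18.64 m^3/ha/year

18.64


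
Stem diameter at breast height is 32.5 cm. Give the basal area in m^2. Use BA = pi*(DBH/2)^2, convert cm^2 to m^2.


Formula: BA = pi * (DBH/2)^2 / 10000  (cm^2 to m^2)
Radius = DBH/2 = 32.5/2 = 16.25 cm
BA = pi * 16.25^2 / 10000
   = 829.5768 cm^2 / 10000
   = 0.083 m^2

0.083


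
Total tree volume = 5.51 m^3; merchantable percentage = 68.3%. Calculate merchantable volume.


Formula: MV = V_total * (merchantable_pct / 100)
Merchantable fraction = 68.3% / 100 = 0.683
MV = 5.51 m^3 * 0.683 = 3.763 m^3

3.763


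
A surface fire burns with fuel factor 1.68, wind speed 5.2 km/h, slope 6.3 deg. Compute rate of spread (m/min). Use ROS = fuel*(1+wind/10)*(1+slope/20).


Formula: ROS = fuel * (1 + wind/10) * (1 + slope/20)
Wind factor = 1 + 5.2/10 = 1.52
Slope factor = 1 + 6.3/20 = 1.315
ROS = 1.68 * 1.52 * 1.315 = 3.36 m/min

3.36


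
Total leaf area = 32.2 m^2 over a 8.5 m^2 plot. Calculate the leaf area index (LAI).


Formula: LAI = total leaf area / ground area  (dimensionless)
LAI = 32.2 m^2 / 8.5 m^2
LAI = 3.79

3.79


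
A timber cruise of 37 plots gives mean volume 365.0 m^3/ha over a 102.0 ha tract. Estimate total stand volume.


Formula: Total Volume = Mean Volume per ha * Total Area
Total Volume = 365.0 m^3/ha * 102.0 ha
Total Volume = 37230 m^3

37230


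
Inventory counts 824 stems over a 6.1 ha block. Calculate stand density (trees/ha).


Formula: Stand Density = N_trees / Area_ha
Density = 824 trees / 6.1 ha
Density = 135 trees/ha

135


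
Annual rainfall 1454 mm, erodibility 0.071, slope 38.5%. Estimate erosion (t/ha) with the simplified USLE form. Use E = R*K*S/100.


Formula: E = R * K * S / 100  (simplified USLE)
R * K = 1454 * 0.071 = 103.234
E = 103.234 * 38.5 / 100 = 39.75 t/ha

39.75


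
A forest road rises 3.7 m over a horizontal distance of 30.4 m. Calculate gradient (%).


Formula: Gradient = rise / run * 100
Gradient = 3.7 / 30.4 * 100 = 12.2%

12.2


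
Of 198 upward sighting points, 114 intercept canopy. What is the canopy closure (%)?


Formula: Canopy closure = covered points / total points * 100
Closure = 114 / 198 * 100
Closure = 0.5758 * 100 = 57.6%

57.6


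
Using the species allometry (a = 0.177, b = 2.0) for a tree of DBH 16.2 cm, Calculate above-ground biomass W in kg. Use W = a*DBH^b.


Formula: W = a * DBH^b  (allometric power law)
DBH^b = 16.2^2.0 = 262.44
W = 0.177 * 262.44 = 46.5 kg

46.5


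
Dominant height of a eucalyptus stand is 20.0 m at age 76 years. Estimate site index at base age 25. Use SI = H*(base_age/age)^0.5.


Formula: SI = H_dom * (base_age / age)^0.5
Age ratio = 25 / 76 = 0.32895
sqrt(age_ratio) = 0.57354
SI = 20.0 * 0.57354 = 11.5 m

11.5


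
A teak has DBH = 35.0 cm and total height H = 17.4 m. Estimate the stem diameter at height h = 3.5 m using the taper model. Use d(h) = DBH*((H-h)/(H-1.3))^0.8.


Taper: d(h) = DBH * ((H - h) / (H - 1.3))^0.8
Numerator = H - h = 17.4 - 3.5 = 13.9 m
Denominator = H - 1.3 = 17.4 - 1.3 = 16.1 m
Ratio = 13.9 / 16.1 = 0.86335
d = 35.0 * 0.86335^0.8 = 31.1 cm

31.1


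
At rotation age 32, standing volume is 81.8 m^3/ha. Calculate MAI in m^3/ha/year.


Formula: MAI = Total Volume / Stand Age
MAI = 81.8 m^3/ha / 32 years
MAI = 2.56 m^3/ha/year

2.56


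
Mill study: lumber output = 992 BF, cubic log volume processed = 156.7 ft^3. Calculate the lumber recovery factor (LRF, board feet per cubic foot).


Formula: LRF = Lumber Output (BF) / Log Input (ft^3)
LRF = 992 BF / 156.7 ft^3
LRF = 6.33 BF/ft^3

6.33


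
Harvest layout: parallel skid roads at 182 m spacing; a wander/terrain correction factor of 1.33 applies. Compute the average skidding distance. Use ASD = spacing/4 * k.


Formula: ASD = (spacing / 4) * correction
Uncorrected distance = spacing / 4 = 182 / 4 = 45.5 m
ASD = 45.5 * 1.33 = 61 m

61


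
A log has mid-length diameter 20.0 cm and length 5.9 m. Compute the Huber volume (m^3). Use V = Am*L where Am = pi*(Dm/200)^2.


Huber: V = Am * L,  Am = pi*(Dm/200)^2
Am = pi*(20.0/200)^2 = 0.031416 m^2
V = 0.031416*5.9 = 0.1854 m^3

0.1854


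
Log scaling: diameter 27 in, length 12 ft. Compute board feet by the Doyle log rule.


Doyle: BF = (D - 4)^2 * L / 16
Adjusted diameter = 27 - 4 = 23 in
(D-4)^2 = 23^2 = 529
BF = 529 * 12 / 16 = 397 BF

397


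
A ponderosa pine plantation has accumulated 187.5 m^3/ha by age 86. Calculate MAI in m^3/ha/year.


Formula: MAI = Total Volume / Stand Age
MAI = 187.5 m^3/ha / 86 years
MAI = 2.18 m^3/ha/year

2.18


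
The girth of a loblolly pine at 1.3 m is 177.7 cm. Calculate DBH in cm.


Formula: DBH = C / pi
DBH = 177.7 / pi
pi = 3.14159...
DBH = 56.6 cm

56.6


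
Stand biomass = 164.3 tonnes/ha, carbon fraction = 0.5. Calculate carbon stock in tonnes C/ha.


Formula: Carbon Stock = Biomass * Carbon Fraction
C = 164.3 t/ha * 0.5
C = 82.2 t C/ha

82.2


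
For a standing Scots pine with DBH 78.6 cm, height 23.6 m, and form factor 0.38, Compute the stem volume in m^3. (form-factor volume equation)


Formula: V = pi * (DBH/200)^2 * H * ff
Radius = DBH/200 = 78.6/200 = 0.393 m
Radius^2 = 0.393^2 = 0.154449 m^2
V = pi * 0.154449 * 23.6 * 0.38
V = 4.351 m^3

4.351


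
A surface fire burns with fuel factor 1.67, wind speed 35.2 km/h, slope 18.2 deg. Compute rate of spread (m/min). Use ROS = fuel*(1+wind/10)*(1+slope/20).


Formula: ROS = fuel * (1 + wind/10) * (1 + slope/20)
Wind factor = 1 + 35.2/10 = 4.52
Slope factor = 1 + 18.2/20 = 1.91
ROS = 1.67 * 4.52 * 1.91 = 14.42 m/min

14.42


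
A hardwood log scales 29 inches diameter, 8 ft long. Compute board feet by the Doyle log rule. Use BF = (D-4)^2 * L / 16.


Doyle: BF = (D - 4)^2 * L / 16
Adjusted diameter = 29 - 4 = 25 in
(D-4)^2 = 25^2 = 625
BF = 625 * 8 / 16 = 313 BF

313


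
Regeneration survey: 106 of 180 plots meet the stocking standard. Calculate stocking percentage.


Formula: Stocking % = stocked plots / total plots * 100
Stocking = 106 / 180 * 100
Stocking = 0.5889 * 100 = 58.9%

58.9


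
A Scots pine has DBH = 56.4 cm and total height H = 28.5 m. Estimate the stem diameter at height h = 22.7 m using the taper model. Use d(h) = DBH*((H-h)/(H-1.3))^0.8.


Taper: d(h) = DBH * ((H - h) / (H - 1.3))^0.8
Numerator = H - h = 28.5 - 22.7 = 5.8 m
Denominator = H - 1.3 = 28.5 - 1.3 = 27.2 m
Ratio = 5.8 / 27.2 = 0.21324
d = 56.4 * 0.21324^0.8 = 16.4 cm

16.4


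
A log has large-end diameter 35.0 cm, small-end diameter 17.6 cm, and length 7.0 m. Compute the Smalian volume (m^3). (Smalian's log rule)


Smalian: V = (A1 + A2)/2 * L,  A = pi*(D/200)^2
A1 = pi*(35.0/200)^2 = 0.096211 m^2
A2 = pi*(17.6/200)^2 = 0.024328 m^2
V = (0.096211+0.024328)/2*7.0 = 0.4219 m^3

0.4219


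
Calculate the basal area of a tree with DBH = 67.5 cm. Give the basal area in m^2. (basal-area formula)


Formula: BA = pi * (DBH/2)^2 / 10000  (cm^2 to m^2)
Radius = DBH/2 = 67.5/2 = 33.75 cm
BA = pi * 33.75^2 / 10000
   = 3578.4704 cm^2 / 10000
   = 0.3578 m^2

0.3578


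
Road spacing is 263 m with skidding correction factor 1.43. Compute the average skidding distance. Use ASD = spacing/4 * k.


Formula: ASD = (spacing / 4) * correction
Uncorrected distance = spacing / 4 = 263 / 4 = 65.75 m
ASD = 65.75 * 1.43 = 94 m

94


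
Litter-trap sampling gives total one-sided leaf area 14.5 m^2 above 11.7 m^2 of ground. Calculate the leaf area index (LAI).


Formula: LAI = total leaf area / ground area  (dimensionless)
LAI = 14.5 m^2 / 11.7 m^2
LAI = 1.24

1.24


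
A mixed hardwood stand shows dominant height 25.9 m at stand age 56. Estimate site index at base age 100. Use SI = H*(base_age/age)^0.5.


Formula: SI = H_dom * (base_age / age)^0.5
Age ratio = 100 / 56 = 1.78571
sqrt(age_ratio) = 1.33631
SI = 25.9 * 1.33631 = 34.6 m

34.6


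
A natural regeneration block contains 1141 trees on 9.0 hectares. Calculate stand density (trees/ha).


Formula: Stand Density = N_trees / Area_ha
Density = 1141 trees / 9.0 ha
Density = 127 trees/ha

127


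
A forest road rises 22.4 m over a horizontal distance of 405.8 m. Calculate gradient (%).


Formula: Gradient = rise / run * 100
Gradient = 22.4 / 405.8 * 100 = 5.5%

5.5


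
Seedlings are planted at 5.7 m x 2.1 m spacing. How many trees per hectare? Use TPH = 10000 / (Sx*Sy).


Formula: TPH = 10000 m^2/ha / (spacing_x * spacing_y)
Area per tree = 5.7 m * 2.1 m = 11.97 m^2
TPH = 10000 / 11.97 = 835 trees/ha

835


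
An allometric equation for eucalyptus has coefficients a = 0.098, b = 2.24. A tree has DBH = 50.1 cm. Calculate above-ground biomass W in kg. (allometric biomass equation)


Formula: W = a * DBH^b  (allometric power law)
DBH^b = 50.1^2.24 = 6421.5003
W = 0.098 * 6421.5003 = 629.3 kg

629.3


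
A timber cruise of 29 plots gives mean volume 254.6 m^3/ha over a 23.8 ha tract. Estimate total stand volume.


Formula: Total Volume = Mean Volume per ha * Total Area
Total Volume = 254.6 m^3/ha * 23.8 ha
Total Volume = 6059 m^3

6059


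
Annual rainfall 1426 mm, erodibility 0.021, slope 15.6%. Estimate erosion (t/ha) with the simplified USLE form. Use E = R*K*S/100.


Formula: E = R * K * S / 100  (simplified USLE)
R * K = 1426 * 0.021 = 29.946
E = 29.946 * 15.6 / 100 = 4.67 t/ha

4.67


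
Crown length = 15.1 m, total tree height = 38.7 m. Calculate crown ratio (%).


Formula: Crown Ratio = (Crown Length / Total Height) * 100
CR = (15.1 m / 38.7 m) * 100
CR = 0.3902 * 100 = 39.0%

39.0


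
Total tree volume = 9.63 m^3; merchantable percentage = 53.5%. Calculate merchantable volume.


Formula: MV = V_total * (merchantable_pct / 100)
Merchantable fraction = 53.5% / 100 = 0.535
MV = 9.63 m^3 * 0.535 = 5.152 m^3

5.152


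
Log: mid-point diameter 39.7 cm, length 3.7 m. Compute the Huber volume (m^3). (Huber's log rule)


Huber: V = Am * L,  Am = pi*(Dm/200)^2
Am = pi*(39.7/200)^2 = 0.123786 m^2
V = 0.123786*3.7 = 0.458 m^3

0.458


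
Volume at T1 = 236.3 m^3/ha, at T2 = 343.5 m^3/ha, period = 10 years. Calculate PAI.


Formula: PAI = (V_T2 - V_T1) / (T2 - T1)
Volume increment = 343.5 - 236.3 = 107.2 m^3/ha
PAI = 107.2 / 10 = 10.72 m^3/ha/year

10.72


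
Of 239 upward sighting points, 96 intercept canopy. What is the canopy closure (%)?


Formula: Canopy closure = covered points / total points * 100
Closure = 96 / 239 * 100
Closure = 0.4017 * 100 = 40.2%

40.2


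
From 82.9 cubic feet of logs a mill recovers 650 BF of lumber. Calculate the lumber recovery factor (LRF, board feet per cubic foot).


Formula: LRF = Lumber Output (BF) / Log Input (ft^3)
LRF = 650 BF / 82.9 ft^3
LRF = 7.84 BF/ft^3

7.84


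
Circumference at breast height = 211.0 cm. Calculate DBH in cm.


Formula: DBH = C / pi
DBH = 211.0 / pi
pi = 3.14159...
DBH = 67.2 cm

67.2


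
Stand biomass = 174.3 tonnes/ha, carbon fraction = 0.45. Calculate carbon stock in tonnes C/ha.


Formula: Carbon Stock = Biomass * Carbon Fraction
C = 174.3 t/ha * 0.45
C = 78.4 t C/ha

78.4


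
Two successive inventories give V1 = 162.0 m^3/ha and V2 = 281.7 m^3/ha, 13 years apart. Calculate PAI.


Formula: PAI = (V_T2 - V_T1) / (T2 - T1)
Volume increment = 281.7 - 162.0 = 119.7 m^3/ha
PAI = 119.7 / 13 = 9.21 m^3/ha/year

9.21


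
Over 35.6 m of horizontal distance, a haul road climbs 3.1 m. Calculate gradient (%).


Formula: Gradient = rise / run * 100
Gradient = 3.1 / 35.6 * 100 = 8.7%

8.7


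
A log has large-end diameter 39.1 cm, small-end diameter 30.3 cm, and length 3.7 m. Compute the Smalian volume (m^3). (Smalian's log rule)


Smalian: V = (A1 + A2)/2 * L,  A = pi*(D/200)^2
A1 = pi*(39.1/200)^2 = 0.120072 m^2
A2 = pi*(30.3/200)^2 = 0.072107 m^2
V = (0.120072+0.072107)/2*3.7 = 0.3555 m^3

0.3555


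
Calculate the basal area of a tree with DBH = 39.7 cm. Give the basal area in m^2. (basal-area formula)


Formula: BA = pi * (DBH/2)^2 / 10000  (cm^2 to m^2)
Radius = DBH/2 = 39.7/2 = 19.85 cm
BA = pi * 19.85^2 / 10000
   = 1237.8582 cm^2 / 10000
   = 0.1238 m^2

0.1238


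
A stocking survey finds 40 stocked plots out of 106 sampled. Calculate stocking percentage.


Formula: Stocking % = stocked plots / total plots * 100
Stocking = 40 / 106 * 100
Stocking = 0.3774 * 100 = 37.7%

37.7


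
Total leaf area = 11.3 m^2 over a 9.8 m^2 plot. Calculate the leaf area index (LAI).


Formula: LAI = total leaf area / ground area  (dimensionless)
LAI = 11.3 m^2 / 9.8 m^2
LAI = 1.15

1.15


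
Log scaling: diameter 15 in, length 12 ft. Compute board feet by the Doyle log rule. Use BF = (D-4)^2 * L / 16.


Doyle: BF = (D - 4)^2 * L / 16
Adjusted diameter = 15 - 4 = 11 in
(D-4)^2 = 11^2 = 121
BF = 121 * 12 / 16 = 91 BF

91


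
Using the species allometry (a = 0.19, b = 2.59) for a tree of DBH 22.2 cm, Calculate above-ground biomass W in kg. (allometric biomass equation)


Formula: W = a * DBH^b  (allometric power law)
DBH^b = 22.2^2.59 = 3069.4051
W = 0.19 * 3069.4051 = 583.2 kg

583.2


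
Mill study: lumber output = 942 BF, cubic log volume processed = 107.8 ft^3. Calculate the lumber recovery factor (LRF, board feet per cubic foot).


Formula: LRF = Lumber Output (BF) / Log Input (ft^3)
LRF = 942 BF / 107.8 ft^3
LRF = 8.74 BF/ft^3

8.74


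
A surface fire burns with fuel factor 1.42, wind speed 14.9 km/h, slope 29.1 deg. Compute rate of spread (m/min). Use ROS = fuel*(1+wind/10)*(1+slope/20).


Formula: ROS = fuel * (1 + wind/10) * (1 + slope/20)
Wind factor = 1 + 14.9/10 = 2.49
Slope factor = 1 + 29.1/20 = 2.455
ROS = 1.42 * 2.49 * 2.455 = 8.68 m/min

8.68


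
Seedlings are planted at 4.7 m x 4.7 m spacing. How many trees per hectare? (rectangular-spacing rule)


Formula: TPH = 10000 m^2/ha / (spacing_x * spacing_y)
Area per tree = 4.7 m * 4.7 m = 22.09 m^2
TPH = 10000 / 22.09 = 453 trees/ha

453


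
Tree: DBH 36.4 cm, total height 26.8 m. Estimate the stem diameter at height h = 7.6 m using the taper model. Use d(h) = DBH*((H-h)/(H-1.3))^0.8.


Taper: d(h) = DBH * ((H - h) / (H - 1.3))^0.8
Numerator = H - h = 26.8 - 7.6 = 19.2 m
Denominator = H - 1.3 = 26.8 - 1.3 = 25.5 m
Ratio = 19.2 / 25.5 = 0.75294
d = 36.4 * 0.75294^0.8 = 29.0 cm

29.0


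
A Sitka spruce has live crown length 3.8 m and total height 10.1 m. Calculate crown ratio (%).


Formula: Crown Ratio = (Crown Length / Total Height) * 100
CR = (3.8 m / 10.1 m) * 100
CR = 0.3762 * 100 = 37.6%

37.6


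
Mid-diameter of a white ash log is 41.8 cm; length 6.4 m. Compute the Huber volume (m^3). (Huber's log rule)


Huber: V = Am * L,  Am = pi*(Dm/200)^2
Am = pi*(41.8/200)^2 = 0.137228 m^2
V = 0.137228*6.4 = 0.8783 m^3

0.8783


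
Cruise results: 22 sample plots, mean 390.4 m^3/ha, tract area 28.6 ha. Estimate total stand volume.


Formula: Total Volume = Mean Volume per ha * Total Area
Total Volume = 390.4 m^3/ha * 28.6 ha
Total Volume = 11165 m^3

11165


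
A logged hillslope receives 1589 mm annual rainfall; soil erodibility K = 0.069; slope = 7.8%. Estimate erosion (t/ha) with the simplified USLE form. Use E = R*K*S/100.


Formula: E = R * K * S / 100  (simplified USLE)
R * K = 1589 * 0.069 = 109.641
E = 109.641 * 7.8 / 100 = 8.55 t/ha

8.55


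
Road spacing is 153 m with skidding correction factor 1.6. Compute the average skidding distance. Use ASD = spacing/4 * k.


Formula: ASD = (spacing / 4) * correction
Uncorrected distance = spacing / 4 = 153 / 4 = 38.25 m
ASD = 38.25 * 1.6 = 61 m

61


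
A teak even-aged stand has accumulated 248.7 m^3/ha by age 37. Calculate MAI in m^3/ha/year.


Formula: MAI = Total Volume / Stand Age
MAI = 248.7 m^3/ha / 37 years
MAI = 6.72 m^3/ha/year

6.72


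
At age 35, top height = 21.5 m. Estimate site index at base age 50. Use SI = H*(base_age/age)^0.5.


Formula: SI = H_dom * (base_age / age)^0.5
Age ratio = 50 / 35 = 1.42857
sqrt(age_ratio) = 1.19523
SI = 21.5 * 1.19523 = 25.7 m

25.7


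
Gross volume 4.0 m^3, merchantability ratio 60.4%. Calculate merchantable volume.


Formula: MV = V_total * (merchantable_pct / 100)
Merchantable fraction = 60.4% / 100 = 0.604
MV = 4.0 m^3 * 0.604 = 2.416 m^3

2.416


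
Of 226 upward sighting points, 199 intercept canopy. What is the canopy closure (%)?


Formula: Canopy closure = covered points / total points * 100
Closure = 199 / 226 * 100
Closure = 0.8805 * 100 = 88.1%

88.1


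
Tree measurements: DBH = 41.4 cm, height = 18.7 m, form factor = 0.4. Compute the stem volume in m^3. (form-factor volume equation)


Formula: V = pi * (DBH/200)^2 * H * ff
Radius = DBH/200 = 41.4/200 = 0.207 m
Radius^2 = 0.207^2 = 0.042849 m^2
V = pi * 0.042849 * 18.7 * 0.4
V = 1.007 m^3

1.007


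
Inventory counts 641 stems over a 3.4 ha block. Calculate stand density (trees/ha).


Formula: Stand Density = N_trees / Area_ha
Density = 641 trees / 3.4 ha
Density = 189 trees/ha

189


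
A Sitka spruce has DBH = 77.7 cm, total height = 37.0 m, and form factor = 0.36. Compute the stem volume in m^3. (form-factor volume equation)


Formula: V = pi * (DBH/200)^2 * H * ff
Radius = DBH/200 = 77.7/200 = 0.3885 m
Radius^2 = 0.3885^2 = 0.15093225 m^2
V = pi * 0.15093225 * 37.0 * 0.36
V = 6.316 m^3

6.316


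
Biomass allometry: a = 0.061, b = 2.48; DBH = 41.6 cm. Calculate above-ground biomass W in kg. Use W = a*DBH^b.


Formula: W = a * DBH^b  (allometric power law)
DBH^b = 41.6^2.48 = 10359.8021
W = 0.061 * 10359.8021 = 631.9 kg

631.9


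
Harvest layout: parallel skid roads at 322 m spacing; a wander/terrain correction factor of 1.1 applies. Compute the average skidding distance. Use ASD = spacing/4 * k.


Formula: ASD = (spacing / 4) * correction
Uncorrected distance = spacing / 4 = 322 / 4 = 80.5 m
ASD = 80.5 * 1.1 = 89 m

89


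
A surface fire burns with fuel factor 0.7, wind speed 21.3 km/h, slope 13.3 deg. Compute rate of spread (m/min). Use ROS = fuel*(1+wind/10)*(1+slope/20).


Formula: ROS = fuel * (1 + wind/10) * (1 + slope/20)
Wind factor = 1 + 21.3/10 = 3.13
Slope factor = 1 + 13.3/20 = 1.665
ROS = 0.7 * 3.13 * 1.665 = 3.65 m/min

3.65


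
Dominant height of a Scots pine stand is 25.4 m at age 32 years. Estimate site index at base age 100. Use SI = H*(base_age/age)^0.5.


Formula: SI = H_dom * (base_age / age)^0.5
Age ratio = 100 / 32 = 3.125
sqrt(age_ratio) = 1.76777
SI = 25.4 * 1.76777 = 44.9 m

44.9


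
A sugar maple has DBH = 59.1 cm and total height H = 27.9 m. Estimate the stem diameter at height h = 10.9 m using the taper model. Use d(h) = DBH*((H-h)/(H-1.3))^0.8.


Taper: d(h) = DBH * ((H - h) / (H - 1.3))^0.8
Numerator = H - h = 27.9 - 10.9 = 17.0 m
Denominator = H - 1.3 = 27.9 - 1.3 = 26.6 m
Ratio = 17.0 / 26.6 = 0.6391
d = 59.1 * 0.6391^0.8 = 41.3 cm

41.3


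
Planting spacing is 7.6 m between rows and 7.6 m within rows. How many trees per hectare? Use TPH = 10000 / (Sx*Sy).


Formula: TPH = 10000 m^2/ha / (spacing_x * spacing_y)
Area per tree = 7.6 m * 7.6 m = 57.76 m^2
TPH = 10000 / 57.76 = 173 trees/ha

173


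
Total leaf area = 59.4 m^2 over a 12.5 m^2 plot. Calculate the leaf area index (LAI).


Formula: LAI = total leaf area / ground area  (dimensionless)
LAI = 59.4 m^2 / 12.5 m^2
LAI = 4.75

4.75


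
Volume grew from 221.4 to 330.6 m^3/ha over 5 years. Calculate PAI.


Formula: PAI = (V_T2 - V_T1) / (T2 - T1)
Volume increment = 330.6 - 221.4 = 109.2 m^3/ha
PAI = 109.2 / 5 = 21.84 m^3/ha/year

21.84


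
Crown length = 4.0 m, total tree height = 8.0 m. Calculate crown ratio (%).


Formula: Crown Ratio = (Crown Length / Total Height) * 100
CR = (4.0 m / 8.0 m) * 100
CR = 0.5 * 100 = 50.0%

50.0


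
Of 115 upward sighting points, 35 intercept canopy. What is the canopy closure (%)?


Formula: Canopy closure = covered points / total points * 100
Closure = 35 / 115 * 100
Closure = 0.3043 * 100 = 30.4%

30.4


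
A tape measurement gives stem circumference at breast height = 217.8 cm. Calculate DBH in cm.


Formula: DBH = C / pi
DBH = 217.8 / pi
pi = 3.14159...
DBH = 69.3 cm

69.3


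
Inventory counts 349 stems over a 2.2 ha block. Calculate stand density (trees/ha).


Formula: Stand Density = N_trees / Area_ha
Density = 349 trees / 2.2 ha
Density = 159 trees/ha

159


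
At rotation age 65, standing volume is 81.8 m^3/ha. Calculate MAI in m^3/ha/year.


Formula: MAI = Total Volume / Stand Age
MAI = 81.8 m^3/ha / 65 years
MAI = 1.26 m^3/ha/year

1.26


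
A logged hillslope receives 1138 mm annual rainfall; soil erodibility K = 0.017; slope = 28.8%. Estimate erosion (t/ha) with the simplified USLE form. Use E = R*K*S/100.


Formula: E = R * K * S / 100  (simplified USLE)
R * K = 1138 * 0.017 = 19.346
E = 19.346 * 28.8 / 100 = 5.57 t/ha

5.57


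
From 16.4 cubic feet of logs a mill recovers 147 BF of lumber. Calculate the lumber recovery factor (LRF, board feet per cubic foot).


Formula: LRF = Lumber Output (BF) / Log Input (ft^3)
LRF = 147 BF / 16.4 ft^3
LRF = 8.96 BF/ft^3

8.96


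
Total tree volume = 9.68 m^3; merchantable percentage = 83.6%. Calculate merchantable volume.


Formula: MV = V_total * (merchantable_pct / 100)
Merchantable fraction = 83.6% / 100 = 0.836
MV = 9.68 m^3 * 0.836 = 8.092 m^3

8.092


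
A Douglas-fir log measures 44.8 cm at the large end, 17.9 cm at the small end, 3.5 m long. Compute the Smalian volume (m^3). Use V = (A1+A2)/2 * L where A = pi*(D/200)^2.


Smalian: V = (A1 + A2)/2 * L,  A = pi*(D/200)^2
A1 = pi*(44.8/200)^2 = 0.157633 m^2
A2 = pi*(17.9/200)^2 = 0.025165 m^2
V = (0.157633+0.025165)/2*3.5 = 0.3199 m^3

0.3199


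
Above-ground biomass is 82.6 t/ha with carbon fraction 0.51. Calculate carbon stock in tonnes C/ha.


Formula: Carbon Stock = Biomass * Carbon Fraction
C = 82.6 t/ha * 0.51
C = 42.1 t C/ha

42.1


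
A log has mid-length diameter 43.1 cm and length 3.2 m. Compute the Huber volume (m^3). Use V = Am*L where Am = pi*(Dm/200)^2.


Huber: V = Am * L,  Am = pi*(Dm/200)^2
Am = pi*(43.1/200)^2 = 0.145896 m^2
V = 0.145896*3.2 = 0.4669 m^3

0.4669


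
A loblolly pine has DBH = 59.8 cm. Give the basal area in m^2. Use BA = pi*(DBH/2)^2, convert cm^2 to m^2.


Formula: BA = pi * (DBH/2)^2 / 10000  (cm^2 to m^2)
Radius = DBH/2 = 59.8/2 = 29.9 cm
BA = pi * 29.9^2 / 10000
   = 2808.6152 cm^2 / 10000
   = 0.2809 m^2

0.2809


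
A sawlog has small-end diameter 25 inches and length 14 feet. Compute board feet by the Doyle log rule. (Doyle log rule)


Doyle: BF = (D - 4)^2 * L / 16
Adjusted diameter = 25 - 4 = 21 in
(D-4)^2 = 21^2 = 441
BF = 441 * 14 / 16 = 386 BF

386


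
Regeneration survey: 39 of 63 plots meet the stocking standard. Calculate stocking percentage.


Formula: Stocking % = stocked plots / total plots * 100
Stocking = 39 / 63 * 100
Stocking = 0.619 * 100 = 61.9%

61.9


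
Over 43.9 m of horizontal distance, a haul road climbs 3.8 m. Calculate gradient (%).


Formula: Gradient = rise / run * 100
Gradient = 3.8 / 43.9 * 100 = 8.7%

8.7


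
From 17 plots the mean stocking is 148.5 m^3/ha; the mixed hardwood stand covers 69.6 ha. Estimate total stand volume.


Formula: Total Volume = Mean Volume per ha * Total Area
Total Volume = 148.5 m^3/ha * 69.6 ha
Total Volume = 10336 m^3

10336


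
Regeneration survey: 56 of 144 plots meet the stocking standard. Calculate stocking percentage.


Formula: Stocking % = stocked plots / total plots * 100
Stocking = 56 / 144 * 100
Stocking = 0.3889 * 100 = 38.9%

38.9


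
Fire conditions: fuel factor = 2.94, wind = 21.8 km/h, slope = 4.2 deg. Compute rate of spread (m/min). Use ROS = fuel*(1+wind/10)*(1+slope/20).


Formula: ROS = fuel * (1 + wind/10) * (1 + slope/20)
Wind factor = 1 + 21.8/10 = 3.18
Slope factor = 1 + 4.2/20 = 1.21
ROS = 2.94 * 3.18 * 1.21 = 11.31 m/min

11.31


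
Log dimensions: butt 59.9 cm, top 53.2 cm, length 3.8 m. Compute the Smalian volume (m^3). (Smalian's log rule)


Smalian: V = (A1 + A2)/2 * L,  A = pi*(D/200)^2
A1 = pi*(59.9/200)^2 = 0.281802 m^2
A2 = pi*(53.2/200)^2 = 0.222287 m^2
V = (0.281802+0.222287)/2*3.8 = 0.9578 m^3

0.9578
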